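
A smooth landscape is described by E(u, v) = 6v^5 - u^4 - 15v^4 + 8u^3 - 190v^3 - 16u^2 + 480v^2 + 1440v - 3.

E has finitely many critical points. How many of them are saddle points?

E separates as a function of u plus a function of v, so ∇E=0 decouples.
∂E/∂u = -4u(u - 4)(u - 2) = 0 at u ∈ {0, 2, 4}; ∂E/∂v = 30(v - 4)(v - 3)(v + 1)(v + 4) = 0 at v ∈ {-4, -1, 3, 4}.
The Hessian is diagonal: diag(E_uu, E_vv). Second derivatives: E_uu(0)=-32, E_uu(2)=16, E_uu(4)=-32; E_vv(-4)=-5040, E_vv(-1)=1800, E_vv(3)=-840, E_vv(4)=1200.
Saddle points occur where the two diagonal entries have opposite signs: (0, -1), (0, 4), (2, -4), (2, 3), (4, -1), (4, 4). Count: 6.

6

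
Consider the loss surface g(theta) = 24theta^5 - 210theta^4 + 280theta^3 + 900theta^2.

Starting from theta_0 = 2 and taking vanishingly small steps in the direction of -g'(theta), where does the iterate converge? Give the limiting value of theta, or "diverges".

g'(theta) = 120theta(theta - 5)(theta - 3)(theta + 1), so g'(2) = 2160.
Gradient descent moves in the -g' direction, i.e. theta is decreasing.
The nearest critical point in that direction is theta = 0, where g'' = 1800 > 0 (a local minimum). The iterate converges there.

0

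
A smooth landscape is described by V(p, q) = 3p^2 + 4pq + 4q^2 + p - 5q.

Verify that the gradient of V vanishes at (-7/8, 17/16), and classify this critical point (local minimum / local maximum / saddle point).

local minimum

∇V = (6p + 4q + 1, 4p + 8q - 5); substituting (-7/8, 17/16) gives ∇V = (0, 0), so (-7/8, 17/16) is indeed a critical point.
The Hessian of V is constant: H = [[6, 4], [4, 8]].
det(H) = 6·8 − 4² = 32.
det(H) > 0 and tr(H) = 14 > 0, so H is positive definite and the point is a local minimum.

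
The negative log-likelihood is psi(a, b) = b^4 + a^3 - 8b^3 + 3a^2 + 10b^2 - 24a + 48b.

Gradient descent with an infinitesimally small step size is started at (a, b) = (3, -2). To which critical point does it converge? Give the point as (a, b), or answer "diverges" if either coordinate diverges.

psi is separable, so gradient descent decouples: a follows -∂psi/∂a, b follows -∂psi/∂b.
∂psi/∂a = 3(a - 2)(a + 4); at a=3 this is 21, so a decreases.
∂psi/∂b = 4(b - 4)(b - 3)(b + 1); at b=-2 this is -120, so b increases.
a converges to its nearest critical value 2 (a local min of the a-part); b converges to -1. The iterate converges to (2, -1).

(2, -1)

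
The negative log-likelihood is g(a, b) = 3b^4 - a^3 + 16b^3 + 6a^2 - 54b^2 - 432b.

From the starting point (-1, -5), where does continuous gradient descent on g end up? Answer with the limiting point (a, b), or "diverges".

(0, -4)

g is separable, so gradient descent decouples: a follows -∂g/∂a, b follows -∂g/∂b.
∂g/∂a = -3a(a - 4); at a=-1 this is -15, so a increases.
∂g/∂b = 12(b - 3)(b + 3)(b + 4); at b=-5 this is -192, so b increases.
a converges to its nearest critical value 0 (a local min of the a-part); b converges to -4. The iterate converges to (0, -4).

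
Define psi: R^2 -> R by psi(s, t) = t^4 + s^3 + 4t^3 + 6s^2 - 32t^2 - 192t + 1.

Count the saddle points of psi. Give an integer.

psi separates as a function of s plus a function of t, so ∇psi=0 decouples.
∂psi/∂s = 3s(s + 4) = 0 at s ∈ {-4, 0}; ∂psi/∂t = 4(t - 4)(t + 3)(t + 4) = 0 at t ∈ {-4, -3, 4}.
The Hessian is diagonal: diag(psi_ss, psi_tt). Second derivatives: psi_ss(-4)=-12, psi_ss(0)=12; psi_tt(-4)=32, psi_tt(-3)=-28, psi_tt(4)=224.
Saddle points occur where the two diagonal entries have opposite signs: (-4, -4), (-4, 4), (0, -3). Count: 3.

3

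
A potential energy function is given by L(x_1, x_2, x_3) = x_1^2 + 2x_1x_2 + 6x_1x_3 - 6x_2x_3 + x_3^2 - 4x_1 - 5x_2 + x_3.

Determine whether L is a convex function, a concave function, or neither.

neither

L is quadratic, so its Hessian is the constant matrix H = [[2, 2, 6], [2, 0, -6], [6, -6, 2]].
Leading principal minors: 2, -4, -224.
Neither pattern holds ⇒ H is indefinite ⇒ neither convex nor concave.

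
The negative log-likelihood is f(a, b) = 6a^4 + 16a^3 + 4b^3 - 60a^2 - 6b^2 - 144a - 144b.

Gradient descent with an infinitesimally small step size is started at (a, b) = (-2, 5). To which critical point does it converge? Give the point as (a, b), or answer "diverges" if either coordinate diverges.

f is separable, so gradient descent decouples: a follows -∂f/∂a, b follows -∂f/∂b.
∂f/∂a = 24(a - 2)(a + 1)(a + 3); at a=-2 this is 96, so a decreases.
∂f/∂b = 12(b - 4)(b + 3); at b=5 this is 96, so b decreases.
a converges to its nearest critical value -3 (a local min of the a-part); b converges to 4. The iterate converges to (-3, 4).

(-3, 4)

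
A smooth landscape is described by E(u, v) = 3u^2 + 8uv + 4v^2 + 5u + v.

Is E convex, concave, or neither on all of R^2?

E is quadratic, so its Hessian is the constant matrix H = [[6, 8], [8, 8]].
det(H) = -16, tr(H) = 14.
det(H) < 0, so H is indefinite: neither convex nor concave.

neither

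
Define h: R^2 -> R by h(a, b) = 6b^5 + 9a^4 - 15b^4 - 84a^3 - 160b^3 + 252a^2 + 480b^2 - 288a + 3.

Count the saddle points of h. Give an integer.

6

h separates as a function of a plus a function of b, so ∇h=0 decouples.
∂h/∂a = 36(a - 4)(a - 2)(a - 1) = 0 at a ∈ {1, 2, 4}; ∂h/∂b = 30b(b - 4)(b - 2)(b + 4) = 0 at b ∈ {-4, 0, 2, 4}.
The Hessian is diagonal: diag(h_aa, h_bb). Second derivatives: h_aa(1)=108, h_aa(2)=-72, h_aa(4)=216; h_bb(-4)=-5760, h_bb(0)=960, h_bb(2)=-720, h_bb(4)=1920.
Saddle points occur where the two diagonal entries have opposite signs: (1, -4), (1, 2), (2, 0), (2, 4), (4, -4), (4, 2). Count: 6.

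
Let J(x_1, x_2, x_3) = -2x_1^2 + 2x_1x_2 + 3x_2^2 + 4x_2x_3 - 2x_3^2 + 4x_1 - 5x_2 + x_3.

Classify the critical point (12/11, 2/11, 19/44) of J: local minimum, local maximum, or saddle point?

saddle point

The Hessian is constant: H = [[-4, 2, 0], [2, 6, 4], [0, 4, -4]].
Leading principal minors: Δ₁ = -4, Δ₂ = -28, Δ₃ = 176.
The minors fit neither the all-positive nor the alternating-sign pattern, so H is indefinite: a saddle point.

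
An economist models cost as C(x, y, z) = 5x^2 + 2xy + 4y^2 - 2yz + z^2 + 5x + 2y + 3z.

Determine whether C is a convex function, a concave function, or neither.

C is quadratic, so its Hessian is the constant matrix H = [[10, 2, 0], [2, 8, -2], [0, -2, 2]].
Leading principal minors: 10, 76, 112.
All positive ⇒ H ≻ 0 ⇒ convex.

convex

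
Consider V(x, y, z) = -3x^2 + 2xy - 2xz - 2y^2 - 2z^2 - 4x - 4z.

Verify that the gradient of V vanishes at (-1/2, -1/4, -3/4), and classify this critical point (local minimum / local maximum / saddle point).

∇V = (-6x + 2y - 2z - 4, 2x - 4y, -2x - 4z - 4); substituting (-1/2, -1/4, -3/4) gives ∇V = (0, 0, 0), so (-1/2, -1/4, -3/4) is indeed a critical point.
The Hessian is constant: H = [[-6, 2, -2], [2, -4, 0], [-2, 0, -4]].
Leading principal minors: Δ₁ = -6, Δ₂ = 20, Δ₃ = -64.
The minors alternate sign starting negative (−, +, −), so H is negative definite: a local maximum.

local maximum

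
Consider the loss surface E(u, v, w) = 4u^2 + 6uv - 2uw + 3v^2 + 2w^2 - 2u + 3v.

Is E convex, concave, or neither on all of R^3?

convex

E is quadratic, so its Hessian is the constant matrix H = [[8, 6, -2], [6, 6, 0], [-2, 0, 4]].
Leading principal minors: 8, 12, 24.
All positive ⇒ H ≻ 0 ⇒ convex.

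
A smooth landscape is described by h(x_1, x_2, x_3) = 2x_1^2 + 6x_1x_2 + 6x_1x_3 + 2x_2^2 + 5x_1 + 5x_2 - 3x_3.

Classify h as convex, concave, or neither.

h is quadratic, so its Hessian is the constant matrix H = [[4, 6, 6], [6, 4, 0], [6, 0, 0]].
Leading principal minors: 4, -20, -144.
Neither pattern holds ⇒ H is indefinite ⇒ neither convex nor concave.

neither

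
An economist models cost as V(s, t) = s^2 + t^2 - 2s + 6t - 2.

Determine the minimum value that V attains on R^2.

-12

V(s,t) separates as P(s) + Q(t) − 2, so its minimum is min P + min Q − 2.
P'(s) = 2s - 2 vanishes at s ∈ {1}; Q'(t) = 2(t + 3) vanishes at t ∈ {-3}.
Local minima of P (where P''>0): P(1)=-1. Local minima of Q: Q(-3)=-9.
So the global minimum of V is P(1) + Q(-3) − 2 = -1 − 9 − 2 = -12, attained at (1, -3).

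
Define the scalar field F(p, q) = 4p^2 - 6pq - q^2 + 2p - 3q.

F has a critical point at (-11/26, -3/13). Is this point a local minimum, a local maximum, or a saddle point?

saddle point

The Hessian of F is constant: H = [[8, -6], [-6, -2]].
det(H) = 8·(-2) − (-6)² = -52.
Since det(H) < 0, H is indefinite and the critical point is a saddle point.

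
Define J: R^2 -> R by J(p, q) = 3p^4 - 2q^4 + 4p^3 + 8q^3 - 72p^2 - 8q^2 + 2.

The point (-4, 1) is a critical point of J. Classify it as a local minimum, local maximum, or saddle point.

local minimum

The mixed partial ∂²J/∂p∂q is 0, so the Hessian at any point is diag(J_pp, J_qq) = diag(12(3p^2 + 2p - 12), 8(-3q^2 + 6q - 2)).
At (-4, 1): H = diag(336, 8).
Both eigenvalues are positive, so H is positive definite: a local minimum.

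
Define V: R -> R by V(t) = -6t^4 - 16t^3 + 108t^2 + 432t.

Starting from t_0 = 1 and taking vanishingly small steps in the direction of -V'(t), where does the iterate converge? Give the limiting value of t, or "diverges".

V'(t) = -24(t - 3)(t + 2)(t + 3), so V'(1) = 576.
Gradient descent moves in the -V' direction, i.e. t is decreasing.
The nearest critical point in that direction is t = -2, where V'' = 120 > 0 (a local minimum). The iterate converges there.

-2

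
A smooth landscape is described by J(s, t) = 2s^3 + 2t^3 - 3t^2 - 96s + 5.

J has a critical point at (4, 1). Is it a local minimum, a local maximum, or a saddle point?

The mixed partial ∂²J/∂s∂t is 0, so the Hessian at any point is diag(J_ss, J_tt) = diag(12s, 6(2t - 1)).
At (4, 1): H = diag(48, 6).
Both eigenvalues are positive, so H is positive definite: a local minimum.

local minimum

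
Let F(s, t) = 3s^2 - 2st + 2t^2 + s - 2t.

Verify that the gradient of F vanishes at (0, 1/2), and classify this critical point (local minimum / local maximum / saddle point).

∇F = (6s - 2t + 1, -2s + 4t - 2); substituting (0, 1/2) gives ∇F = (0, 0), so (0, 1/2) is indeed a critical point.
The Hessian of F is constant: H = [[6, -2], [-2, 4]].
det(H) = 6·4 − (-2)² = 20.
det(H) > 0 and tr(H) = 10 > 0, so H is positive definite and the point is a local minimum.

local minimum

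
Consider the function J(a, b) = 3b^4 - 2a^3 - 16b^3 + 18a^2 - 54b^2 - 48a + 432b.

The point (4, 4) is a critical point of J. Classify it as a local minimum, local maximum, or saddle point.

The mixed partial ∂²J/∂a∂b is 0, so the Hessian at any point is diag(J_aa, J_bb) = diag(12(-a + 3), 12(3b^2 - 8b - 9)).
At (4, 4): H = diag(-12, 84).
The eigenvalues have opposite signs, so H is indefinite: a saddle point.

saddle point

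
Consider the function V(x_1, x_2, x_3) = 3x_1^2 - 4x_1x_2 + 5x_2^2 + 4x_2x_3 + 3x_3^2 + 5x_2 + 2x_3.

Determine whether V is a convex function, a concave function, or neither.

V is quadratic, so its Hessian is the constant matrix H = [[6, -4, 0], [-4, 10, 4], [0, 4, 6]].
Leading principal minors: 6, 44, 168.
All positive ⇒ H ≻ 0 ⇒ convex.

convex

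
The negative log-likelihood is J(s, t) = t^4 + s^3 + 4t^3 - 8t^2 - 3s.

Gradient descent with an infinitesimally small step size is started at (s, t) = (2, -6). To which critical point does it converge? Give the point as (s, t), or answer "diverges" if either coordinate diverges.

(1, -4)

J is separable, so gradient descent decouples: s follows -∂J/∂s, t follows -∂J/∂t.
∂J/∂s = 3(s - 1)(s + 1); at s=2 this is 9, so s decreases.
∂J/∂t = 4t(t - 1)(t + 4); at t=-6 this is -336, so t increases.
s converges to its nearest critical value 1 (a local min of the s-part); t converges to -4. The iterate converges to (1, -4).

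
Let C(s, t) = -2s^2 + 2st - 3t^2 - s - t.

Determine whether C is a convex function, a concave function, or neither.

C is quadratic, so its Hessian is the constant matrix H = [[-4, 2], [2, -6]].
det(H) = 20, tr(H) = -10.
det(H) > 0 and tr(H) < 0, so H is negative definite everywhere: concave.

concave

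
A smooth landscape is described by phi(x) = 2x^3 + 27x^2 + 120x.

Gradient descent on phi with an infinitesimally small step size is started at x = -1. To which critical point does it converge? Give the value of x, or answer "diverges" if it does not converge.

phi'(x) = 6(x + 4)(x + 5), so phi'(-1) = 72.
Gradient descent moves in the -phi' direction, i.e. x is decreasing.
The nearest critical point in that direction is x = -4, where phi'' = 6 > 0 (a local minimum). The iterate converges there.

-4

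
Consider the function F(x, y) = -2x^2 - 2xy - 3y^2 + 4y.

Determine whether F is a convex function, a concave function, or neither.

F is quadratic, so its Hessian is the constant matrix H = [[-4, -2], [-2, -6]].
det(H) = 20, tr(H) = -10.
det(H) > 0 and tr(H) < 0, so H is negative definite everywhere: concave.

concave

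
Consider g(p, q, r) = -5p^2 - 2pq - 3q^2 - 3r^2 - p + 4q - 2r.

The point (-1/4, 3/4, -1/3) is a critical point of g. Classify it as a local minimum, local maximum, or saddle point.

The Hessian is constant: H = [[-10, -2, 0], [-2, -6, 0], [0, 0, -6]].
Leading principal minors: Δ₁ = -10, Δ₂ = 56, Δ₃ = -336.
The minors alternate sign starting negative (−, +, −), so H is negative definite: a local maximum.

local maximum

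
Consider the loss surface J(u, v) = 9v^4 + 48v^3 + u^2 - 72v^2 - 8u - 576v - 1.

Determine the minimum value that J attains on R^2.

-929

J(u,v) separates as P(u) + Q(v) − 1, so its minimum is min P + min Q − 1.
P'(u) = 2u - 8 vanishes at u ∈ {4}; Q'(v) = 36(v - 2)(v + 2)(v + 4) vanishes at v ∈ {-4, -2, 2}.
Local minima of P (where P''>0): P(4)=-16. Local minima of Q: Q(-4)=384, Q(2)=-912.
So the global minimum of J is P(4) + Q(2) − 1 = -16 − 912 − 1 = -929, attained at (4, 2).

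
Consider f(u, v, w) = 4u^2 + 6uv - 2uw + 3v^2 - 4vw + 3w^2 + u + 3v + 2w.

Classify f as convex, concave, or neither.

convex

f is quadratic, so its Hessian is the constant matrix H = [[8, 6, -2], [6, 6, -4], [-2, -4, 6]].
Leading principal minors: 8, 12, 16.
All positive ⇒ H ≻ 0 ⇒ convex.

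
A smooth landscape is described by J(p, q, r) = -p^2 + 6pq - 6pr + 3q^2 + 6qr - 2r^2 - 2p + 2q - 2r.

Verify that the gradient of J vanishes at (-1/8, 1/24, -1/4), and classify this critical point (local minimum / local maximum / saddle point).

saddle point

∇J = (-2p + 6q - 6r - 2, 6p + 6q + 6r + 2, -6p + 6q - 4r - 2); substituting (-1/8, 1/24, -1/4) gives ∇J = (0, 0, 0), so (-1/8, 1/24, -1/4) is indeed a critical point.
The Hessian is constant: H = [[-2, 6, -6], [6, 6, 6], [-6, 6, -4]].
Leading principal minors: Δ₁ = -2, Δ₂ = -48, Δ₃ = -384.
The minors fit neither the all-positive nor the alternating-sign pattern, so H is indefinite: a saddle point.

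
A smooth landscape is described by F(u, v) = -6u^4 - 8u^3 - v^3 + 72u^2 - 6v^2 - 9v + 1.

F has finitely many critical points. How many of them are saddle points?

3

F separates as a function of u plus a function of v, so ∇F=0 decouples.
∂F/∂u = -24u(u - 2)(u + 3) = 0 at u ∈ {-3, 0, 2}; ∂F/∂v = -3(v + 1)(v + 3) = 0 at v ∈ {-3, -1}.
The Hessian is diagonal: diag(F_uu, F_vv). Second derivatives: F_uu(-3)=-360, F_uu(0)=144, F_uu(2)=-240; F_vv(-3)=6, F_vv(-1)=-6.
Saddle points occur where the two diagonal entries have opposite signs: (-3, -3), (0, -1), (2, -3). Count: 3.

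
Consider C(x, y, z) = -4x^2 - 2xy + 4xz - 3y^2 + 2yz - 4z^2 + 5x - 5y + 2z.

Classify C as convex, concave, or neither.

C is quadratic, so its Hessian is the constant matrix H = [[-8, -2, 4], [-2, -6, 2], [4, 2, -8]].
Leading principal minors: -8, 44, -256.
Signs alternate −, +, − ⇒ H ≺ 0 ⇒ concave.

concave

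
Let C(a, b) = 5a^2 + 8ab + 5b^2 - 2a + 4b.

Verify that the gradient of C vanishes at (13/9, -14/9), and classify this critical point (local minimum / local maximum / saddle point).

local minimum

∇C = (10a + 8b - 2, 8a + 10b + 4); substituting (13/9, -14/9) gives ∇C = (0, 0), so (13/9, -14/9) is indeed a critical point.
The Hessian of C is constant: H = [[10, 8], [8, 10]].
det(H) = 10·10 − 8² = 36.
det(H) > 0 and tr(H) = 20 > 0, so H is positive definite and the point is a local minimum.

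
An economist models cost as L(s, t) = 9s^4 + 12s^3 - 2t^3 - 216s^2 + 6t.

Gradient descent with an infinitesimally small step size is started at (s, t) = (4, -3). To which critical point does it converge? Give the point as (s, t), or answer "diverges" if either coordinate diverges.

(3, -1)

L is separable, so gradient descent decouples: s follows -∂L/∂s, t follows -∂L/∂t.
∂L/∂s = 36s(s - 3)(s + 4); at s=4 this is 1152, so s decreases.
∂L/∂t = -6(t - 1)(t + 1); at t=-3 this is -48, so t increases.
s converges to its nearest critical value 3 (a local min of the s-part); t converges to -1. The iterate converges to (3, -1).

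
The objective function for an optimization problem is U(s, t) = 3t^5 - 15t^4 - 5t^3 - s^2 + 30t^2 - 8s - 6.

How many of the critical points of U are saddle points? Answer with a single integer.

2

U separates as a function of s plus a function of t, so ∇U=0 decouples.
∂U/∂s = -2(s + 4) = 0 at s ∈ {-4}; ∂U/∂t = 15t(t - 4)(t - 1)(t + 1) = 0 at t ∈ {-1, 0, 1, 4}.
The Hessian is diagonal: diag(U_ss, U_tt). Second derivatives: U_ss(-4)=-2; U_tt(-1)=-150, U_tt(0)=60, U_tt(1)=-90, U_tt(4)=900.
Saddle points occur where the two diagonal entries have opposite signs: (-4, 0), (-4, 4). Count: 2.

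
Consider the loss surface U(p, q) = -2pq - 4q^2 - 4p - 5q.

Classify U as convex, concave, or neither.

U is quadratic, so its Hessian is the constant matrix H = [[0, -2], [-2, -8]].
det(H) = -4, tr(H) = -8.
det(H) < 0, so H is indefinite: neither convex nor concave.

neither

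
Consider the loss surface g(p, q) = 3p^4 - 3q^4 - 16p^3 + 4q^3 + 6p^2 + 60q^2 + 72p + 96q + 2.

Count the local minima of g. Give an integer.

g separates as a function of p plus a function of q, so ∇g=0 decouples.
∂g/∂p = 12(p - 3)(p - 2)(p + 1) = 0 at p ∈ {-1, 2, 3}; ∂g/∂q = -12(q - 4)(q + 1)(q + 2) = 0 at q ∈ {-2, -1, 4}.
The Hessian is diagonal: diag(g_pp, g_qq). Second derivatives: g_pp(-1)=144, g_pp(2)=-36, g_pp(3)=48; g_qq(-2)=-72, g_qq(-1)=60, g_qq(4)=-360.
Local minima occur where both diagonal entries positive: (-1, -1), (3, -1). Count: 2.

2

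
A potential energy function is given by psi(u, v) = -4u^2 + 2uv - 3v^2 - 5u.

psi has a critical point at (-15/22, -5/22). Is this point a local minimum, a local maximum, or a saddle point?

The Hessian of psi is constant: H = [[-8, 2], [2, -6]].
det(H) = (-8)·(-6) − 2² = 44.
det(H) > 0 and tr(H) = -14 < 0, so H is negative definite and the point is a local maximum.

local maximum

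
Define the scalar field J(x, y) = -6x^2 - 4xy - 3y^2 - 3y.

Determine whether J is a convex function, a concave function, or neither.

J is quadratic, so its Hessian is the constant matrix H = [[-12, -4], [-4, -6]].
det(H) = 56, tr(H) = -18.
det(H) > 0 and tr(H) < 0, so H is negative definite everywhere: concave.

concave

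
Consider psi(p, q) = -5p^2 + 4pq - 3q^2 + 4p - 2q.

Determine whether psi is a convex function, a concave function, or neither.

concave

psi is quadratic, so its Hessian is the constant matrix H = [[-10, 4], [4, -6]].
det(H) = 44, tr(H) = -16.
det(H) > 0 and tr(H) < 0, so H is negative definite everywhere: concave.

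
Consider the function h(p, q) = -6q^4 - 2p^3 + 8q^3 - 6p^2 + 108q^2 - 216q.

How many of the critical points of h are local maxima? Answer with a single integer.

2

h separates as a function of p plus a function of q, so ∇h=0 decouples.
∂h/∂p = -6p(p + 2) = 0 at p ∈ {-2, 0}; ∂h/∂q = -24(q - 3)(q - 1)(q + 3) = 0 at q ∈ {-3, 1, 3}.
The Hessian is diagonal: diag(h_pp, h_qq). Second derivatives: h_pp(-2)=12, h_pp(0)=-12; h_qq(-3)=-576, h_qq(1)=192, h_qq(3)=-288.
Local maxima occur where both diagonal entries negative: (0, -3), (0, 3). Count: 2.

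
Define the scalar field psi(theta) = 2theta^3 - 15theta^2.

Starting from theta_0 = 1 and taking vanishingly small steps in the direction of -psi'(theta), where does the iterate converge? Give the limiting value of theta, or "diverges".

psi'(theta) = 6theta(theta - 5), so psi'(1) = -24.
Gradient descent moves in the -psi' direction, i.e. theta is increasing.
The nearest critical point in that direction is theta = 5, where psi'' = 30 > 0 (a local minimum). The iterate converges there.

5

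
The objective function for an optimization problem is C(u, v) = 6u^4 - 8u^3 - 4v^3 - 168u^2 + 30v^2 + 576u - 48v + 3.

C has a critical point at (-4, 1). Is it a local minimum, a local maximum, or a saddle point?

The mixed partial ∂²C/∂u∂v is 0, so the Hessian at any point is diag(C_uu, C_vv) = diag(24(3u^2 - 2u - 14), 12(-2v + 5)).
At (-4, 1): H = diag(1008, 36).
Both eigenvalues are positive, so H is positive definite: a local minimum.

local minimum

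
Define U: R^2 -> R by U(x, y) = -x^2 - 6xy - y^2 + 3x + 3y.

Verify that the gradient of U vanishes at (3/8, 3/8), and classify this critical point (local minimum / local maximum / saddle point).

saddle point

∇U = (-2x - 6y + 3, -6x - 2y + 3); substituting (3/8, 3/8) gives ∇U = (0, 0), so (3/8, 3/8) is indeed a critical point.
The Hessian of U is constant: H = [[-2, -6], [-6, -2]].
det(H) = (-2)·(-2) − (-6)² = -32.
Since det(H) < 0, H is indefinite and the critical point is a saddle point.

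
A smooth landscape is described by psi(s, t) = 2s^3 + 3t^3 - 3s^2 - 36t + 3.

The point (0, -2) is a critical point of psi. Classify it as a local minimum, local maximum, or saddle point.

The mixed partial ∂²psi/∂s∂t is 0, so the Hessian at any point is diag(psi_ss, psi_tt) = diag(6(2s - 1), 18t).
At (0, -2): H = diag(-6, -36).
Both eigenvalues are negative, so H is negative definite: a local maximum.

local maximum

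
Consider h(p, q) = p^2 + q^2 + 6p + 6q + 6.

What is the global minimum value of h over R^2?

-12

h(p,q) separates as A(p) + B(q) + 6, so its minimum is min A + min B + 6.
A'(p) = 2p + 6 vanishes at p ∈ {-3}; B'(q) = 2q + 6 vanishes at q ∈ {-3}.
Local minima of A (where A''>0): A(-3)=-9. Local minima of B: B(-3)=-9.
So the global minimum of h is A(-3) + B(-3) + 6 = -9 − 9 + 6 = -12, attained at (-3, -3).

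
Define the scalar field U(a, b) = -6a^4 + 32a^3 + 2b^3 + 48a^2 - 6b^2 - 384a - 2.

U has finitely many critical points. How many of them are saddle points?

U separates as a function of a plus a function of b, so ∇U=0 decouples.
∂U/∂a = -24(a - 4)(a - 2)(a + 2) = 0 at a ∈ {-2, 2, 4}; ∂U/∂b = 6b(b - 2) = 0 at b ∈ {0, 2}.
The Hessian is diagonal: diag(U_aa, U_bb). Second derivatives: U_aa(-2)=-576, U_aa(2)=192, U_aa(4)=-288; U_bb(0)=-12, U_bb(2)=12.
Saddle points occur where the two diagonal entries have opposite signs: (-2, 2), (2, 0), (4, 2). Count: 3.

3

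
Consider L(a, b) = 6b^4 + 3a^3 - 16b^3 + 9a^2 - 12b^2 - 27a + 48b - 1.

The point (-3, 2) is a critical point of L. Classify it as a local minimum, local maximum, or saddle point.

saddle point

The mixed partial ∂²L/∂a∂b is 0, so the Hessian at any point is diag(L_aa, L_bb) = diag(18(a + 1), 24(3b^2 - 4b - 1)).
At (-3, 2): H = diag(-36, 72).
The eigenvalues have opposite signs, so H is indefinite: a saddle point.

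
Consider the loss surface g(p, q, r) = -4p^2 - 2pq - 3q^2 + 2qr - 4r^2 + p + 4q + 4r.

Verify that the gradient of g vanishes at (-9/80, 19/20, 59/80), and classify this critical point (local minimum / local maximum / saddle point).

local maximum

∇g = (-8p - 2q + 1, -2p - 6q + 2r + 4, 2q - 8r + 4); substituting (-9/80, 19/20, 59/80) gives ∇g = (0, 0, 0), so (-9/80, 19/20, 59/80) is indeed a critical point.
The Hessian is constant: H = [[-8, -2, 0], [-2, -6, 2], [0, 2, -8]].
Leading principal minors: Δ₁ = -8, Δ₂ = 44, Δ₃ = -320.
The minors alternate sign starting negative (−, +, −), so H is negative definite: a local maximum.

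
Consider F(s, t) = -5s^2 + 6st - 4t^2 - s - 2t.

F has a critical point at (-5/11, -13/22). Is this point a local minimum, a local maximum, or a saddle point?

The Hessian of F is constant: H = [[-10, 6], [6, -8]].
det(H) = (-10)·(-8) − 6² = 44.
det(H) > 0 and tr(H) = -18 < 0, so H is negative definite and the point is a local maximum.

local maximum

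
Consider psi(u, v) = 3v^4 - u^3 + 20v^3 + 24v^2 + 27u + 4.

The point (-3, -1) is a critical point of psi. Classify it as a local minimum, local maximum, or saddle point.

The mixed partial ∂²psi/∂u∂v is 0, so the Hessian at any point is diag(psi_uu, psi_vv) = diag(-6u, 12(3v^2 + 10v + 4)).
At (-3, -1): H = diag(18, -36).
The eigenvalues have opposite signs, so H is indefinite: a saddle point.

saddle point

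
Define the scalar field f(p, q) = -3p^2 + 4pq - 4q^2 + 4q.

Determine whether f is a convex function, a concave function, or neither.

concave

f is quadratic, so its Hessian is the constant matrix H = [[-6, 4], [4, -8]].
det(H) = 32, tr(H) = -14.
det(H) > 0 and tr(H) < 0, so H is negative definite everywhere: concave.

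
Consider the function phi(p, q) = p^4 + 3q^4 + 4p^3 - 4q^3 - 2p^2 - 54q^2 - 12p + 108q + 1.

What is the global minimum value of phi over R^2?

-467

phi(p,q) separates as A(p) + B(q) + 1, so its minimum is min A + min B + 1.
A'(p) = 4(p - 1)(p + 1)(p + 3) vanishes at p ∈ {-3, -1, 1}; B'(q) = 12(q - 3)(q - 1)(q + 3) vanishes at q ∈ {-3, 1, 3}.
Local minima of A (where A''>0): A(-3)=-9, A(1)=-9. Local minima of B: B(-3)=-459, B(3)=-27.
So the global minimum of phi is A(-3) + B(-3) + 1 = -9 − 459 + 1 = -467, attained at (-3, -3).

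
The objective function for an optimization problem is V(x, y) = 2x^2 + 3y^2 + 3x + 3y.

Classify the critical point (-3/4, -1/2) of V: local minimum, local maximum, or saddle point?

The Hessian of V is constant: H = [[4, 0], [0, 6]].
det(H) = 4·6 − 0² = 24.
det(H) > 0 and tr(H) = 10 > 0, so H is positive definite and the point is a local minimum.

local minimum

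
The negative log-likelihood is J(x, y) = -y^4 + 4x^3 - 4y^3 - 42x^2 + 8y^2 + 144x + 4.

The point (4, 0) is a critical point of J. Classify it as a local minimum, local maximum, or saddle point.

The mixed partial ∂²J/∂x∂y is 0, so the Hessian at any point is diag(J_xx, J_yy) = diag(12(2x - 7), 4(-3y^2 - 6y + 4)).
At (4, 0): H = diag(12, 16).
Both eigenvalues are positive, so H is positive definite: a local minimum.

local minimum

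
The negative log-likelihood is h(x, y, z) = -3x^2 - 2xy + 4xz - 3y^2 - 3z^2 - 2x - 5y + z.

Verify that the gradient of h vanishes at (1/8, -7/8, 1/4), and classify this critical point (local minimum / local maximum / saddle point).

local maximum

∇h = (-6x - 2y + 4z - 2, -2x - 6y - 5, 4x - 6z + 1); substituting (1/8, -7/8, 1/4) gives ∇h = (0, 0, 0), so (1/8, -7/8, 1/4) is indeed a critical point.
The Hessian is constant: H = [[-6, -2, 4], [-2, -6, 0], [4, 0, -6]].
Leading principal minors: Δ₁ = -6, Δ₂ = 32, Δ₃ = -96.
The minors alternate sign starting negative (−, +, −), so H is negative definite: a local maximum.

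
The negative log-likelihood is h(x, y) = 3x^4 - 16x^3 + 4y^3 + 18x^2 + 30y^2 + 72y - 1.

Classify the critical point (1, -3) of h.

local maximum

The mixed partial ∂²h/∂x∂y is 0, so the Hessian at any point is diag(h_xx, h_yy) = diag(12(3x^2 - 8x + 3), 12(2y + 5)).
At (1, -3): H = diag(-24, -12).
Both eigenvalues are negative, so H is negative definite: a local maximum.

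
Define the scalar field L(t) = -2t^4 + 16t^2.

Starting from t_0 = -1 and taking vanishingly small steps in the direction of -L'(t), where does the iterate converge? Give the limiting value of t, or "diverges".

L'(t) = -8t(t - 2)(t + 2), so L'(-1) = -24.
Gradient descent moves in the -L' direction, i.e. t is increasing.
The nearest critical point in that direction is t = 0, where L'' = 32 > 0 (a local minimum). The iterate converges there.

0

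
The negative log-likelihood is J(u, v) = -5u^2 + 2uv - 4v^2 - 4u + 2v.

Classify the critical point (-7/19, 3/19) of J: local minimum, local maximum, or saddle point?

local maximum

The Hessian of J is constant: H = [[-10, 2], [2, -8]].
det(H) = (-10)·(-8) − 2² = 76.
det(H) > 0 and tr(H) = -18 < 0, so H is negative definite and the point is a local maximum.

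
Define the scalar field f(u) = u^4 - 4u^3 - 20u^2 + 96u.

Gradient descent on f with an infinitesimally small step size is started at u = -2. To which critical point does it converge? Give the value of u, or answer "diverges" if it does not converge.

f'(u) = 4(u - 4)(u - 2)(u + 3), so f'(-2) = 96.
Gradient descent moves in the -f' direction, i.e. u is decreasing.
The nearest critical point in that direction is u = -3, where f'' = 140 > 0 (a local minimum). The iterate converges there.

-3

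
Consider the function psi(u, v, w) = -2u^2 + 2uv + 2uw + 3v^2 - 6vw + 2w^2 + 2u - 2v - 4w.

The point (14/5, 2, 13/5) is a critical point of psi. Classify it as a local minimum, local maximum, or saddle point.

The Hessian is constant: H = [[-4, 2, 2], [2, 6, -6], [2, -6, 4]].
Leading principal minors: Δ₁ = -4, Δ₂ = -28, Δ₃ = -40.
The minors fit neither the all-positive nor the alternating-sign pattern, so H is indefinite: a saddle point.

saddle point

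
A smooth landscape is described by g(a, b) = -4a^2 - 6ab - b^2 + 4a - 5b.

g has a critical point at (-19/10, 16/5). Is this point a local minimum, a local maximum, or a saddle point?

The Hessian of g is constant: H = [[-8, -6], [-6, -2]].
det(H) = (-8)·(-2) − (-6)² = -20.
Since det(H) < 0, H is indefinite and the critical point is a saddle point.

saddle point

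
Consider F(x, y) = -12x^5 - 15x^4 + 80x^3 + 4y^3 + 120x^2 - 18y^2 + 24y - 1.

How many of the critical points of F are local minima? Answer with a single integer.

F separates as a function of x plus a function of y, so ∇F=0 decouples.
∂F/∂x = -60x(x - 2)(x + 1)(x + 2) = 0 at x ∈ {-2, -1, 0, 2}; ∂F/∂y = 12(y - 2)(y - 1) = 0 at y ∈ {1, 2}.
The Hessian is diagonal: diag(F_xx, F_yy). Second derivatives: F_xx(-2)=480, F_xx(-1)=-180, F_xx(0)=240, F_xx(2)=-1440; F_yy(1)=-12, F_yy(2)=12.
Local minima occur where both diagonal entries positive: (-2, 2), (0, 2). Count: 2.

2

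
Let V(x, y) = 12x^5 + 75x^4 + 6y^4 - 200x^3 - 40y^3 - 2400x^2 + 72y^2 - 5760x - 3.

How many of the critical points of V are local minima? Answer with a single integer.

4

V separates as a function of x plus a function of y, so ∇V=0 decouples.
∂V/∂x = 60(x - 4)(x + 2)(x + 3)(x + 4) = 0 at x ∈ {-4, -3, -2, 4}; ∂V/∂y = 24y(y - 3)(y - 2) = 0 at y ∈ {0, 2, 3}.
The Hessian is diagonal: diag(V_xx, V_yy). Second derivatives: V_xx(-4)=-960, V_xx(-3)=420, V_xx(-2)=-720, V_xx(4)=20160; V_yy(0)=144, V_yy(2)=-48, V_yy(3)=72.
Local minima occur where both diagonal entries positive: (-3, 0), (-3, 3), (4, 0), (4, 3). Count: 4.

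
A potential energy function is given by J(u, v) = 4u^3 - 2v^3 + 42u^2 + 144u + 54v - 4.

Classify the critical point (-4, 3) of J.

local maximum

The mixed partial ∂²J/∂u∂v is 0, so the Hessian at any point is diag(J_uu, J_vv) = diag(12(2u + 7), -12v).
At (-4, 3): H = diag(-12, -36).
Both eigenvalues are negative, so H is negative definite: a local maximum.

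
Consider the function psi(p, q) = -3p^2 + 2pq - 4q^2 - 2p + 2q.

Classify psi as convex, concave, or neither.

psi is quadratic, so its Hessian is the constant matrix H = [[-6, 2], [2, -8]].
det(H) = 44, tr(H) = -14.
det(H) > 0 and tr(H) < 0, so H is negative definite everywhere: concave.

concave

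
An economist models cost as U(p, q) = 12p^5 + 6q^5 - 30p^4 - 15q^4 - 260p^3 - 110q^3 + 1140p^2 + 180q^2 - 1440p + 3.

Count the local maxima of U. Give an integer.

U separates as a function of p plus a function of q, so ∇U=0 decouples.
∂U/∂p = 60(p - 3)(p - 2)(p - 1)(p + 4) = 0 at p ∈ {-4, 1, 2, 3}; ∂U/∂q = 30q(q - 4)(q - 1)(q + 3) = 0 at q ∈ {-3, 0, 1, 4}.
The Hessian is diagonal: diag(U_pp, U_qq). Second derivatives: U_pp(-4)=-12600, U_pp(1)=600, U_pp(2)=-360, U_pp(3)=840; U_qq(-3)=-2520, U_qq(0)=360, U_qq(1)=-360, U_qq(4)=2520.
Local maxima occur where both diagonal entries negative: (-4, -3), (-4, 1), (2, -3), (2, 1). Count: 4.

4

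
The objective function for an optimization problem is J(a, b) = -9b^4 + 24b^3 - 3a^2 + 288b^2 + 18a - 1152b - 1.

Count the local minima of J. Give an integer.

0

J separates as a function of a plus a function of b, so ∇J=0 decouples.
∂J/∂a = -6(a - 3) = 0 at a ∈ {3}; ∂J/∂b = -36(b - 4)(b - 2)(b + 4) = 0 at b ∈ {-4, 2, 4}.
The Hessian is diagonal: diag(J_aa, J_bb). Second derivatives: J_aa(3)=-6; J_bb(-4)=-1728, J_bb(2)=432, J_bb(4)=-576.
Local minima occur where both diagonal entries positive: none. Count: 0.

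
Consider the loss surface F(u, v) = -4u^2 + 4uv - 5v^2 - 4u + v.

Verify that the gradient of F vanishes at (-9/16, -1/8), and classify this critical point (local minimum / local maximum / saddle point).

local maximum

∇F = (-8u + 4v - 4, 4u - 10v + 1); substituting (-9/16, -1/8) gives ∇F = (0, 0), so (-9/16, -1/8) is indeed a critical point.
The Hessian of F is constant: H = [[-8, 4], [4, -10]].
det(H) = (-8)·(-10) − 4² = 64.
det(H) > 0 and tr(H) = -18 < 0, so H is negative definite and the point is a local maximum.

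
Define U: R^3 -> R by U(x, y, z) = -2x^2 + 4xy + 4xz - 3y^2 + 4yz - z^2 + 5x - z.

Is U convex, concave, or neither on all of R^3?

U is quadratic, so its Hessian is the constant matrix H = [[-4, 4, 4], [4, -6, 4], [4, 4, -2]].
Leading principal minors: -4, 8, 272.
Neither pattern holds ⇒ H is indefinite ⇒ neither convex nor concave.

neither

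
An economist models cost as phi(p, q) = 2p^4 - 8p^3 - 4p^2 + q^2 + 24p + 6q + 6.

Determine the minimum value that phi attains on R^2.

phi(p,q) separates as A(p) + B(q) + 6, so its minimum is min A + min B + 6.
A'(p) = 8(p - 3)(p - 1)(p + 1) vanishes at p ∈ {-1, 1, 3}; B'(q) = 2q + 6 vanishes at q ∈ {-3}.
Local minima of A (where A''>0): A(-1)=-18, A(3)=-18. Local minima of B: B(-3)=-9.
So the global minimum of phi is A(-1) + B(-3) + 6 = -18 − 9 + 6 = -21, attained at (-1, -3).

-21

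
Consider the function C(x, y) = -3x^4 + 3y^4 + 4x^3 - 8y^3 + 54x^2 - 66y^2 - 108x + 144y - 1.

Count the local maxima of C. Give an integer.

2

C separates as a function of x plus a function of y, so ∇C=0 decouples.
∂C/∂x = -12(x - 3)(x - 1)(x + 3) = 0 at x ∈ {-3, 1, 3}; ∂C/∂y = 12(y - 4)(y - 1)(y + 3) = 0 at y ∈ {-3, 1, 4}.
The Hessian is diagonal: diag(C_xx, C_yy). Second derivatives: C_xx(-3)=-288, C_xx(1)=96, C_xx(3)=-144; C_yy(-3)=336, C_yy(1)=-144, C_yy(4)=252.
Local maxima occur where both diagonal entries negative: (-3, 1), (3, 1). Count: 2.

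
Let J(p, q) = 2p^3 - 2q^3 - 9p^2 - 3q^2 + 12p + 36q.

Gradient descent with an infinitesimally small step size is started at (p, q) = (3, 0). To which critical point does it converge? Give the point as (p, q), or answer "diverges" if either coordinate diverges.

(2, -3)

J is separable, so gradient descent decouples: p follows -∂J/∂p, q follows -∂J/∂q.
∂J/∂p = 6(p - 2)(p - 1); at p=3 this is 12, so p decreases.
∂J/∂q = -6(q - 2)(q + 3); at q=0 this is 36, so q decreases.
p converges to its nearest critical value 2 (a local min of the p-part); q converges to -3. The iterate converges to (2, -3).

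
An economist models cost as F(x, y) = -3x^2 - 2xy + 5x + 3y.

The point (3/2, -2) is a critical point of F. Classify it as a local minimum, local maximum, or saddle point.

The Hessian of F is constant: H = [[-6, -2], [-2, 0]].
det(H) = (-6)·0 − (-2)² = -4.
Since det(H) < 0, H is indefinite and the critical point is a saddle point.

saddle point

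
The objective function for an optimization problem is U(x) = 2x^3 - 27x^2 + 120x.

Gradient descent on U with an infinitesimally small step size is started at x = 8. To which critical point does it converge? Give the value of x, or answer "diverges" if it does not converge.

U'(x) = 6(x - 5)(x - 4), so U'(8) = 72.
Gradient descent moves in the -U' direction, i.e. x is decreasing.
The nearest critical point in that direction is x = 5, where U'' = 6 > 0 (a local minimum). The iterate converges there.

5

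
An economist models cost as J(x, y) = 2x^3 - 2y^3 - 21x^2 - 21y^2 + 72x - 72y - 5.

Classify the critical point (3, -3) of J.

local maximum

The mixed partial ∂²J/∂x∂y is 0, so the Hessian at any point is diag(J_xx, J_yy) = diag(6(2x - 7), -6(2y + 7)).
At (3, -3): H = diag(-6, -6).
Both eigenvalues are negative, so H is negative definite: a local maximum.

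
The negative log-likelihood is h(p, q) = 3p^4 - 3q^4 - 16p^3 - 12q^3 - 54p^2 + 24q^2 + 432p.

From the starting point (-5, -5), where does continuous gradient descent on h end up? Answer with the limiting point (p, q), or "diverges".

h is separable, so gradient descent decouples: p follows -∂h/∂p, q follows -∂h/∂q.
∂h/∂p = 12(p - 4)(p - 3)(p + 3); at p=-5 this is -1728, so p increases.
∂h/∂q = -12q(q - 1)(q + 4); at q=-5 this is 360, so q decreases.
The q-coordinate has no critical point in that direction and runs off to infinity.

diverges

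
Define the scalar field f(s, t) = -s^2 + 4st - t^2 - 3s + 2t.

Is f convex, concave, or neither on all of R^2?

f is quadratic, so its Hessian is the constant matrix H = [[-2, 4], [4, -2]].
det(H) = -12, tr(H) = -4.
det(H) < 0, so H is indefinite: neither convex nor concave.

neither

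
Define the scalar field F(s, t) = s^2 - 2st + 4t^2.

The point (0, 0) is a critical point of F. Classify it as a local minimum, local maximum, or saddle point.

The Hessian of F is constant: H = [[2, -2], [-2, 8]].
det(H) = 2·8 − (-2)² = 12.
det(H) > 0 and tr(H) = 10 > 0, so H is positive definite and the point is a local minimum.

local minimum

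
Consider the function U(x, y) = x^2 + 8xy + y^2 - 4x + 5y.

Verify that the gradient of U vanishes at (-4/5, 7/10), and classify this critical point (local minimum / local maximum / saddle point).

∇U = (2x + 8y - 4, 8x + 2y + 5); substituting (-4/5, 7/10) gives ∇U = (0, 0), so (-4/5, 7/10) is indeed a critical point.
The Hessian of U is constant: H = [[2, 8], [8, 2]].
det(H) = 2·2 − 8² = -60.
Since det(H) < 0, H is indefinite and the critical point is a saddle point.

saddle point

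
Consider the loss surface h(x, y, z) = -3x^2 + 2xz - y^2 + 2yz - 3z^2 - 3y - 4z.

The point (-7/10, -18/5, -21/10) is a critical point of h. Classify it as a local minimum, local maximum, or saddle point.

The Hessian is constant: H = [[-6, 0, 2], [0, -2, 2], [2, 2, -6]].
Leading principal minors: Δ₁ = -6, Δ₂ = 12, Δ₃ = -40.
The minors alternate sign starting negative (−, +, −), so H is negative definite: a local maximum.

local maximum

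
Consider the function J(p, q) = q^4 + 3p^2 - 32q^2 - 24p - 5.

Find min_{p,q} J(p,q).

-309

J(p,q) separates as A(p) + B(q) − 5, so its minimum is min A + min B − 5.
A'(p) = 6p - 24 vanishes at p ∈ {4}; B'(q) = 4q(q - 4)(q + 4) vanishes at q ∈ {-4, 0, 4}.
Local minima of A (where A''>0): A(4)=-48. Local minima of B: B(-4)=-256, B(4)=-256.
So the global minimum of J is A(4) + B(-4) − 5 = -48 − 256 − 5 = -309, attained at (4, -4).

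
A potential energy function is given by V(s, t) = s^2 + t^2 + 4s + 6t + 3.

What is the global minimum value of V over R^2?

V(s,t) separates as P(s) + Q(t) + 3, so its minimum is min P + min Q + 3.
P'(s) = 2s + 4 vanishes at s ∈ {-2}; Q'(t) = 2(t + 3) vanishes at t ∈ {-3}.
Local minima of P (where P''>0): P(-2)=-4. Local minima of Q: Q(-3)=-9.
So the global minimum of V is P(-2) + Q(-3) + 3 = -4 − 9 + 3 = -10, attained at (-2, -3).

-10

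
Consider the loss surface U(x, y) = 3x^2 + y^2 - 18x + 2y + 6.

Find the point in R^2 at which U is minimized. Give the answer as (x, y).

U(x,y) separates as P(x) + Q(y) + 6, so its minimum is min P + min Q + 6.
P'(x) = 6x - 18 vanishes at x ∈ {3}; Q'(y) = 2y + 2 vanishes at y ∈ {-1}.
Local minima of P (where P''>0): P(3)=-27. Local minima of Q: Q(-1)=-1.
So the global minimum of U is P(3) + Q(-1) + 6 = -27 − 1 + 6 = -22, attained at (3, -1).

(3, -1)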